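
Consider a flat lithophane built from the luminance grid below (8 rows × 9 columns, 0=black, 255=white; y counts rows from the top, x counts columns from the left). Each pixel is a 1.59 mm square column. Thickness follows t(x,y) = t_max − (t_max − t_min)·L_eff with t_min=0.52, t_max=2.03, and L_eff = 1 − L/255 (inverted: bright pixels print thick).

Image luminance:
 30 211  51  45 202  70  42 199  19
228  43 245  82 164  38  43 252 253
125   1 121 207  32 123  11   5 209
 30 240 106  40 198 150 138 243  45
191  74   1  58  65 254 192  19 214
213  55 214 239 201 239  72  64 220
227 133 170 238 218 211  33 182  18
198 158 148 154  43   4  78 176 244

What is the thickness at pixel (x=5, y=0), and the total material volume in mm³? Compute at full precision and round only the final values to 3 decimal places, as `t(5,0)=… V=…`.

t(5,0)=0.935 V=236.256

span = t_max - t_min = 2.03 - 0.52 = 1.510
L(5,0) = 70, L_eff = 1 - 70/255 = 0.725490 (inverted)
t(5,0) = 2.03 - 1.510·0.725490 = 0.935
Σt over all 8·9 pixels = 794343/8500 ≈ 93.4521176
V = pitch²·Σt = 1.59²·794343/8500 = 236.256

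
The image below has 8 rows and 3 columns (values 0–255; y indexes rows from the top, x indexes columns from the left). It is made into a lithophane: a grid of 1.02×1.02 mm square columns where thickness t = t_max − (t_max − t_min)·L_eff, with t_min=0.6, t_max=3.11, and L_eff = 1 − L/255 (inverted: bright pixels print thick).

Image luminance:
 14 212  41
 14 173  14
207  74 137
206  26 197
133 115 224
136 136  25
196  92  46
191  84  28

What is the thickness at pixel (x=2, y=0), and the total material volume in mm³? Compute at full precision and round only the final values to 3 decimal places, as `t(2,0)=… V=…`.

t(2,0)=1.004 V=42.847

span = t_max - t_min = 3.11 - 0.6 = 2.510
L(2,0) = 41, L_eff = 1 - 41/255 = 0.839216 (inverted)
t(2,0) = 3.11 - 2.510·0.839216 = 1.004
Σt over all 8·3 pixels = 350057/8500 ≈ 41.1831765
V = pitch²·Σt = 1.02²·350057/8500 = 42.847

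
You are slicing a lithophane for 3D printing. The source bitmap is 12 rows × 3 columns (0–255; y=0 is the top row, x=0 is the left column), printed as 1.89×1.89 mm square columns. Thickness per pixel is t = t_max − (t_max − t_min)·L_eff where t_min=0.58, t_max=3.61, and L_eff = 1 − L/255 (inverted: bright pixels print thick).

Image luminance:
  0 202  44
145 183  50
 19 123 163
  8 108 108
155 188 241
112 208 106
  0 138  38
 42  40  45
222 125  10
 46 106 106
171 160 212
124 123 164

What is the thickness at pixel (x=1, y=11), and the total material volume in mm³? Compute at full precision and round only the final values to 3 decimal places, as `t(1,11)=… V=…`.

t(1,11)=2.042 V=245.851

span = t_max - t_min = 3.61 - 0.58 = 3.030
L(1,11) = 123, L_eff = 1 - 123/255 = 0.517647 (inverted)
t(1,11) = 3.61 - 3.030·0.517647 = 2.042
Σt over all 12·3 pixels = 117003/1700 ≈ 68.8252941
V = pitch²·Σt = 1.89²·117003/1700 = 245.851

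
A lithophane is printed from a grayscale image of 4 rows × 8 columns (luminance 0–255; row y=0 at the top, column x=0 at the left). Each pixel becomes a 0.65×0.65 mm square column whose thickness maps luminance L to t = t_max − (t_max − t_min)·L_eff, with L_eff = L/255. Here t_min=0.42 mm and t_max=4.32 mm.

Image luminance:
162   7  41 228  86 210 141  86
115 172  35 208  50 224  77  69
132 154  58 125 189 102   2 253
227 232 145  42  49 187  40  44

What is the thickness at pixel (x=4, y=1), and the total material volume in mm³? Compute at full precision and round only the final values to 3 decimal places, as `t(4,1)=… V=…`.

t(4,1)=3.555 V=33.257

span = t_max - t_min = 4.32 - 0.42 = 3.900
L(4,1) = 50, L_eff = 50/255 = 0.196078
t(4,1) = 4.32 - 3.900·0.196078 = 3.555
Σt over all 4·8 pixels = 33454/425 ≈ 78.7152941
V = pitch²·Σt = 0.65²·33454/425 = 33.257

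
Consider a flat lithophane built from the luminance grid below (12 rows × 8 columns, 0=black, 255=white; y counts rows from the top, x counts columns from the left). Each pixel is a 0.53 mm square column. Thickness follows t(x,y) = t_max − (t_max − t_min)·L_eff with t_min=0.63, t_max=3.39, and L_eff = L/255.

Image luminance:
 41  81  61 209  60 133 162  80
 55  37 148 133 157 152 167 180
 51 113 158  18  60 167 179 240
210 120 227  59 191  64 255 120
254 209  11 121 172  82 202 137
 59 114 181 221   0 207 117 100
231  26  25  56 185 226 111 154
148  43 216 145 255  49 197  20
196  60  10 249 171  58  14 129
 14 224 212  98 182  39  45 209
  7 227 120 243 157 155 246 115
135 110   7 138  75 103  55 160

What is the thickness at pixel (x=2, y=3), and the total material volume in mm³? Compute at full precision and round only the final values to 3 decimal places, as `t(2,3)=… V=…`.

t(2,3)=0.933 V=53.944

span = t_max - t_min = 3.39 - 0.63 = 2.760
L(2,3) = 227, L_eff = 227/255 = 0.890196
t(2,3) = 3.39 - 2.760·0.890196 = 0.933
Σt over all 12·8 pixels = 192.04
V = pitch²·Σt = 0.53²·192.04 = 53.944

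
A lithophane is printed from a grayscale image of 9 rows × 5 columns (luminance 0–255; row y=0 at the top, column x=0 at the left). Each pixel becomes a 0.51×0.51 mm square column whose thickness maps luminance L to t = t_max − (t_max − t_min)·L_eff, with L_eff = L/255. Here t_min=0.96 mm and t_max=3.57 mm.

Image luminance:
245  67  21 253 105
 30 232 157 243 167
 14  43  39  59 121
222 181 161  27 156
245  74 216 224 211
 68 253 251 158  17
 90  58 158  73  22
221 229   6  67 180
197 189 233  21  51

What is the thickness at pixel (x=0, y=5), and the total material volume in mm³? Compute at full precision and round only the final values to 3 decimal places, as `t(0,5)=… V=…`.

t(0,5)=2.874 V=25.665

span = t_max - t_min = 3.57 - 0.96 = 2.610
L(0,5) = 68, L_eff = 68/255 = 0.266667
t(0,5) = 3.57 - 2.610·0.266667 = 2.874
Σt over all 9·5 pixels = 41937/425 ≈ 98.6752941
V = pitch²·Σt = 0.51²·41937/425 = 25.665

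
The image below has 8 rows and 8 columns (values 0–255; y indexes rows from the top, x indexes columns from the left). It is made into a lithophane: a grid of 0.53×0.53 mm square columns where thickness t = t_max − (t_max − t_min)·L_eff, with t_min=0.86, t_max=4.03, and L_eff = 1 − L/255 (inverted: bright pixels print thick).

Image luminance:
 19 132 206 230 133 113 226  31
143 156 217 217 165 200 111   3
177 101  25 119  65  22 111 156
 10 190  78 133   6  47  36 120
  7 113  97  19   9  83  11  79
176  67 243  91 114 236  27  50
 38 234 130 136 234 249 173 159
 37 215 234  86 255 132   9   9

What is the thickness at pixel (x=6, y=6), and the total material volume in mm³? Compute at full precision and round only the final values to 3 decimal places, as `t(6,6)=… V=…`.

t(6,6)=3.011 V=41.476

span = t_max - t_min = 4.03 - 0.86 = 3.170
L(6,6) = 173, L_eff = 1 - 173/255 = 0.321569 (inverted)
t(6,6) = 4.03 - 3.170·0.321569 = 3.011
Σt over all 8·8 pixels = 376517/2550 ≈ 147.6537255
V = pitch²·Σt = 0.53²·376517/2550 = 41.476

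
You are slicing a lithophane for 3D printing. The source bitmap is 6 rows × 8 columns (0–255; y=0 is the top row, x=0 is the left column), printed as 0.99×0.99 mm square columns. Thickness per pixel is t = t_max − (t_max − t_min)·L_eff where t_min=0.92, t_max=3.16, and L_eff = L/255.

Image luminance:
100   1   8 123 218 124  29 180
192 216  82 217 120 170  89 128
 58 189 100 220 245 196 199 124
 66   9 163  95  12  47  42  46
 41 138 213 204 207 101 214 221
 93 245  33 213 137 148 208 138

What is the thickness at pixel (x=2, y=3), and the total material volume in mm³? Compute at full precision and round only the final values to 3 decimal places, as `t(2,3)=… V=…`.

t(2,3)=1.728 V=93.888

span = t_max - t_min = 3.16 - 0.92 = 2.240
L(2,3) = 163, L_eff = 163/255 = 0.639216
t(2,3) = 3.16 - 2.240·0.639216 = 1.728
Σt over all 6·8 pixels = 610688/6375 ≈ 95.7941961
V = pitch²·Σt = 0.99²·610688/6375 = 93.888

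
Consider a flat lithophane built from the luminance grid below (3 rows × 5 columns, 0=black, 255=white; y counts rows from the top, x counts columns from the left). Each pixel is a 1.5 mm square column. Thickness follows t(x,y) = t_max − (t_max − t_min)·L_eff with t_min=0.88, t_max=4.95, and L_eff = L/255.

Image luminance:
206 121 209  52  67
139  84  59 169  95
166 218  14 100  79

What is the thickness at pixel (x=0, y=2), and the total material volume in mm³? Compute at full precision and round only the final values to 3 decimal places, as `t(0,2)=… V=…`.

t(0,2)=2.301 V=103.211

span = t_max - t_min = 4.95 - 0.88 = 4.070
L(0,2) = 166, L_eff = 166/255 = 0.650980
t(0,2) = 4.95 - 4.070·0.650980 = 2.301
Σt over all 3·5 pixels = 1169729/25500 ≈ 45.8717255
V = pitch²·Σt = 1.5²·1169729/25500 = 103.211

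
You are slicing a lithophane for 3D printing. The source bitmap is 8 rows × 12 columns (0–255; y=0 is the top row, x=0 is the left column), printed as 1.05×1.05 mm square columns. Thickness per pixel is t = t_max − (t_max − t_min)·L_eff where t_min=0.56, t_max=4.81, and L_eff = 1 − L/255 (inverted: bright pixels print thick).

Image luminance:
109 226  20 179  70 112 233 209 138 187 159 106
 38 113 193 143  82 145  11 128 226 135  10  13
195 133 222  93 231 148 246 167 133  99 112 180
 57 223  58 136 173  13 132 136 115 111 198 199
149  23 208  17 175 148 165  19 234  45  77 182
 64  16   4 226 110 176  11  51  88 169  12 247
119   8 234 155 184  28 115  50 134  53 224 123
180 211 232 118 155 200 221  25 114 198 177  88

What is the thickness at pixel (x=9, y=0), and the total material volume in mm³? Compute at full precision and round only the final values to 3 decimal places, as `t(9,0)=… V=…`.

t(9,0)=3.677 V=288.168

span = t_max - t_min = 4.81 - 0.56 = 4.250
L(9,0) = 187, L_eff = 1 - 187/255 = 0.266667 (inverted)
t(9,0) = 4.81 - 4.250·0.266667 = 3.677
Σt over all 8·12 pixels = 78413/300 ≈ 261.3766667
V = pitch²·Σt = 1.05²·78413/300 = 288.168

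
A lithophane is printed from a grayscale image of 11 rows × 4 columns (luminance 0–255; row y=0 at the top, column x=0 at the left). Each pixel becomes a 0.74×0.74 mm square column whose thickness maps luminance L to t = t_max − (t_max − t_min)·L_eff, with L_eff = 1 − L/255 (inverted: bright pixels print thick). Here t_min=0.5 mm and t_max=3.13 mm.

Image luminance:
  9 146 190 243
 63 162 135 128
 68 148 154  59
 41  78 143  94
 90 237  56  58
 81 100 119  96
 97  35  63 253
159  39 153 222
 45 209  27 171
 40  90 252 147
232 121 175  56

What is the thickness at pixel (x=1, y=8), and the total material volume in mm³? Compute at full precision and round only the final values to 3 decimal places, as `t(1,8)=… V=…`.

span = t_max - t_min = 3.13 - 0.5 = 2.630
L(1,8) = 209, L_eff = 1 - 209/255 = 0.180392 (inverted)
t(1,8) = 3.13 - 2.630·0.180392 = 2.656
Σt over all 11·4 pixels = 487673/6375 ≈ 76.4977255
V = pitch²·Σt = 0.74²·487673/6375 = 41.890

t(1,8)=2.656 V=41.890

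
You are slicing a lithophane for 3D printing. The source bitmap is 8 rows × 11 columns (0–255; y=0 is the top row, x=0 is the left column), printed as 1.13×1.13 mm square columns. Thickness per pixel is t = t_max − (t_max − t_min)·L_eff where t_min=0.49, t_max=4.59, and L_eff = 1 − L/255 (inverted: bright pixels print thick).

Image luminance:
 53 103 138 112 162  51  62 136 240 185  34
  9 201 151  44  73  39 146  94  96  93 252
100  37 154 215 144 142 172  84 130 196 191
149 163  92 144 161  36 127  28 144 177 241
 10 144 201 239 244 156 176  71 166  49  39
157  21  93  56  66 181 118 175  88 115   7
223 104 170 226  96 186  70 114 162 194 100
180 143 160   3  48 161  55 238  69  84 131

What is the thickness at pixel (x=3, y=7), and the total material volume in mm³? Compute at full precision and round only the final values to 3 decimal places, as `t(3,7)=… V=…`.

span = t_max - t_min = 4.59 - 0.49 = 4.100
L(3,7) = 3, L_eff = 1 - 3/255 = 0.988235 (inverted)
t(3,7) = 4.59 - 4.100·0.988235 = 0.538
Σt over all 8·11 pixels = 280273/1275 ≈ 219.8219608
V = pitch²·Σt = 1.13²·280273/1275 = 280.691

t(3,7)=0.538 V=280.691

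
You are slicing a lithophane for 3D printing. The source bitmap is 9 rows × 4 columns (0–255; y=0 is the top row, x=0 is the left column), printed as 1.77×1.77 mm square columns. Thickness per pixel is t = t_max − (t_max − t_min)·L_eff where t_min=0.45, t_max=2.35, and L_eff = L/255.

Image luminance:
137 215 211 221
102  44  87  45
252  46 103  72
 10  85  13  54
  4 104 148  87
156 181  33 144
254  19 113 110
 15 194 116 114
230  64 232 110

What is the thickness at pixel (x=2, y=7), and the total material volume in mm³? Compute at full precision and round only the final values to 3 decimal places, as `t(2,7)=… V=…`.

span = t_max - t_min = 2.35 - 0.45 = 1.900
L(2,7) = 116, L_eff = 116/255 = 0.454902
t(2,7) = 2.35 - 1.900·0.454902 = 1.486
Σt over all 9·4 pixels = 9157/170 ≈ 53.8647059
V = pitch²·Σt = 1.77²·9157/170 = 168.753

t(2,7)=1.486 V=168.753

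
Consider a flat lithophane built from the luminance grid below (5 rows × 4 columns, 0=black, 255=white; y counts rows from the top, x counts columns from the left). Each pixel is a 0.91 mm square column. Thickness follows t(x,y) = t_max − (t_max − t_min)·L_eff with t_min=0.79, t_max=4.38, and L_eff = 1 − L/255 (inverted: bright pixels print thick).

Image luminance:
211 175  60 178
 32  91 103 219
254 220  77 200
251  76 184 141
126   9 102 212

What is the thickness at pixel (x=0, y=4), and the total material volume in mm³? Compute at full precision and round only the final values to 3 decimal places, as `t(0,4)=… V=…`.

t(0,4)=2.564 V=47.138

span = t_max - t_min = 4.38 - 0.79 = 3.590
L(0,4) = 126, L_eff = 1 - 126/255 = 0.505882 (inverted)
t(0,4) = 4.38 - 3.590·0.505882 = 2.564
Σt over all 5·4 pixels = 1451539/25500 ≈ 56.9230980
V = pitch²·Σt = 0.91²·1451539/25500 = 47.138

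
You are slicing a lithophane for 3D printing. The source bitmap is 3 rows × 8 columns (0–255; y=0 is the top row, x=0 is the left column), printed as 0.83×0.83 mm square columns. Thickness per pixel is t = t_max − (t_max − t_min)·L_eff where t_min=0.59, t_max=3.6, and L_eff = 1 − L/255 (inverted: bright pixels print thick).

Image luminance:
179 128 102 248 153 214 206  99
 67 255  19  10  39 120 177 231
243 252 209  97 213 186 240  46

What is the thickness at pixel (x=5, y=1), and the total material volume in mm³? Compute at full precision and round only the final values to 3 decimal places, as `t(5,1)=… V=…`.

t(5,1)=2.006 V=40.111

span = t_max - t_min = 3.6 - 0.59 = 3.010
L(5,1) = 120, L_eff = 1 - 120/255 = 0.529412 (inverted)
t(5,1) = 3.6 - 3.010·0.529412 = 2.006
Σt over all 3·8 pixels = 1484713/25500 ≈ 58.2240392
V = pitch²·Σt = 0.83²·1484713/25500 = 40.111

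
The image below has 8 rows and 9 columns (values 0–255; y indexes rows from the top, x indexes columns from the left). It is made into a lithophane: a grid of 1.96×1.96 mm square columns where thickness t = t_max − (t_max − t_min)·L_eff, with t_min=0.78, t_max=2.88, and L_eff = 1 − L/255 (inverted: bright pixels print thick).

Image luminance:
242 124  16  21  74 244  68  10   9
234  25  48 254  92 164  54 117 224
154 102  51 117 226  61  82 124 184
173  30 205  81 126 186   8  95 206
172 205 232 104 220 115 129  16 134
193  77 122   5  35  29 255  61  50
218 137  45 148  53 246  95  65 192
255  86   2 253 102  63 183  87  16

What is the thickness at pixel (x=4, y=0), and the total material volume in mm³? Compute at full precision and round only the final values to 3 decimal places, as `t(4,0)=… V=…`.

t(4,0)=1.389 V=488.801

span = t_max - t_min = 2.88 - 0.78 = 2.100
L(4,0) = 74, L_eff = 1 - 74/255 = 0.709804 (inverted)
t(4,0) = 2.88 - 2.100·0.709804 = 1.389
Σt over all 8·9 pixels = 108153/850 ≈ 127.2388235
V = pitch²·Σt = 1.96²·108153/850 = 488.801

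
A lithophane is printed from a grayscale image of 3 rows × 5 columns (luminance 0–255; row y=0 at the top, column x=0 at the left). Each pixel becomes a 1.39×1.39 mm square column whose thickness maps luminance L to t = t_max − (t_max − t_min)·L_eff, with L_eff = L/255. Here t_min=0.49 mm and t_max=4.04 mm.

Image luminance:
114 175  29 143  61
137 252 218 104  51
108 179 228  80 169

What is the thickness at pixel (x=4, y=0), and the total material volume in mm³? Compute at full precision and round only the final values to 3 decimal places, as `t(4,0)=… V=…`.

span = t_max - t_min = 4.04 - 0.49 = 3.550
L(4,0) = 61, L_eff = 61/255 = 0.239216
t(4,0) = 4.04 - 3.550·0.239216 = 3.191
Σt over all 3·5 pixels = 40913/1275 ≈ 32.0886275
V = pitch²·Σt = 1.39²·40913/1275 = 61.998

t(4,0)=3.191 V=61.998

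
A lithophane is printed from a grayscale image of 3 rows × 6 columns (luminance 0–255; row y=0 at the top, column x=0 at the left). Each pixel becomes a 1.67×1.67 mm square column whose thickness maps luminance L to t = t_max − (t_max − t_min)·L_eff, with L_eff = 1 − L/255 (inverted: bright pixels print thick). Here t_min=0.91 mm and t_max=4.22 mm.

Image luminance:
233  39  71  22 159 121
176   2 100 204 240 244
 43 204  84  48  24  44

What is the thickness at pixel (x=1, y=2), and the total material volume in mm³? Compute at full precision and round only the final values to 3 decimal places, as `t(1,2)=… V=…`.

t(1,2)=3.558 V=120.184

span = t_max - t_min = 4.22 - 0.91 = 3.310
L(1,2) = 204, L_eff = 1 - 204/255 = 0.200000 (inverted)
t(1,2) = 4.22 - 3.310·0.200000 = 3.558
Σt over all 3·6 pixels = 91574/2125 ≈ 43.0936471
V = pitch²·Σt = 1.67²·91574/2125 = 120.184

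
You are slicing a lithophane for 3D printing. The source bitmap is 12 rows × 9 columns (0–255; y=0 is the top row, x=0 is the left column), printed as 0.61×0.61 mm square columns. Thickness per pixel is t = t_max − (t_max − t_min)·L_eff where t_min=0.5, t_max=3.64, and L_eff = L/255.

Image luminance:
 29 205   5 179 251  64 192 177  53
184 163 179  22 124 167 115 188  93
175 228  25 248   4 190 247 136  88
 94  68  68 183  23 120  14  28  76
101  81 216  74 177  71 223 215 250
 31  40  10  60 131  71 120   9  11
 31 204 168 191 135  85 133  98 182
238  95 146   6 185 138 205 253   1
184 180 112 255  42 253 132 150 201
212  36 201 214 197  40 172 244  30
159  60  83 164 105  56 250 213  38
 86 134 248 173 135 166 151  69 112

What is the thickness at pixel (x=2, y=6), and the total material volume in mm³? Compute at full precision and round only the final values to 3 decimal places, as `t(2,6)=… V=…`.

t(2,6)=1.571 V=81.917

span = t_max - t_min = 3.64 - 0.5 = 3.140
L(2,6) = 168, L_eff = 168/255 = 0.658824
t(2,6) = 3.64 - 3.140·0.658824 = 1.571
Σt over all 12·9 pixels = 2806901/12750 ≈ 220.1490980
V = pitch²·Σt = 0.61²·2806901/12750 = 81.917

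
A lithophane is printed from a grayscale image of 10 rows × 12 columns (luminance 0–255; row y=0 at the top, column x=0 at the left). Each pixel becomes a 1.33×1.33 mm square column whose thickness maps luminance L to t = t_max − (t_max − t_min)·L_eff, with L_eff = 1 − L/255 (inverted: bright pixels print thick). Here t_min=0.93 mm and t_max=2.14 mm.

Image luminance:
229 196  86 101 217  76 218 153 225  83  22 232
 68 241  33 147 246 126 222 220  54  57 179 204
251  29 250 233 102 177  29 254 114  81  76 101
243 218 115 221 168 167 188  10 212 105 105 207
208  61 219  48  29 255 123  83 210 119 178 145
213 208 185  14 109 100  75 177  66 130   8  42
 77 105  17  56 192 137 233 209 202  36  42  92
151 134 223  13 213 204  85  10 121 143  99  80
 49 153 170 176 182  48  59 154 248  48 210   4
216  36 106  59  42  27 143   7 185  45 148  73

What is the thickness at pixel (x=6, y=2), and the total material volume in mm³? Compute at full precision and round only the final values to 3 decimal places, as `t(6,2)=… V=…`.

t(6,2)=1.068 V=329.676

span = t_max - t_min = 2.14 - 0.93 = 1.210
L(6,2) = 29, L_eff = 1 - 29/255 = 0.886275 (inverted)
t(6,2) = 2.14 - 1.210·0.886275 = 1.068
Σt over all 10·12 pixels = 2376259/12750 ≈ 186.3732549
V = pitch²·Σt = 1.33²·2376259/12750 = 329.676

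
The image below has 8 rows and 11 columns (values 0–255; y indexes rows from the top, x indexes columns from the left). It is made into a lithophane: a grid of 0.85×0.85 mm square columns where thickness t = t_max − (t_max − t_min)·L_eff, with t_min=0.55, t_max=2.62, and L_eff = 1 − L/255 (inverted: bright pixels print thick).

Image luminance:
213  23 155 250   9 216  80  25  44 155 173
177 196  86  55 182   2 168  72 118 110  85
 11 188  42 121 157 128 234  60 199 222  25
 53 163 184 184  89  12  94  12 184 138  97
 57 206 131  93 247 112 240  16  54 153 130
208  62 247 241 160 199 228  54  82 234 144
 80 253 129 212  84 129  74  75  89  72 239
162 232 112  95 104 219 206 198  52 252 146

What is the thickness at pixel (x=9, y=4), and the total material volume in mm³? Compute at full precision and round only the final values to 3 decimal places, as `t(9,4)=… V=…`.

t(9,4)=1.792 V=103.607

span = t_max - t_min = 2.62 - 0.55 = 2.070
L(9,4) = 153, L_eff = 1 - 153/255 = 0.400000 (inverted)
t(9,4) = 2.62 - 2.070·0.400000 = 1.792
Σt over all 8·11 pixels = 1218907/8500 ≈ 143.4008235
V = pitch²·Σt = 0.85²·1218907/8500 = 103.607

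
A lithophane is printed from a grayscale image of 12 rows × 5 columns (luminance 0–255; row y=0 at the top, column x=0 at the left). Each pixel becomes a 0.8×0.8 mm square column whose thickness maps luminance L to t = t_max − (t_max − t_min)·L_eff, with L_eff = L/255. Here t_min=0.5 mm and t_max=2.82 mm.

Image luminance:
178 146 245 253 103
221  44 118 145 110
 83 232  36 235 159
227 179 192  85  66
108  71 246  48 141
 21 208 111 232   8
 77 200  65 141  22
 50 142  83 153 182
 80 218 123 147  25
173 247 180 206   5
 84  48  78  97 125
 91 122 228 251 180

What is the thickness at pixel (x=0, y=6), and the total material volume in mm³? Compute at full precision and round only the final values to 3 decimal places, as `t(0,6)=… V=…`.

span = t_max - t_min = 2.82 - 0.5 = 2.320
L(0,6) = 77, L_eff = 77/255 = 0.301961
t(0,6) = 2.82 - 2.320·0.301961 = 2.119
Σt over all 12·5 pixels = 610358/6375 ≈ 95.7424314
V = pitch²·Σt = 0.8²·610358/6375 = 61.275

t(0,6)=2.119 V=61.275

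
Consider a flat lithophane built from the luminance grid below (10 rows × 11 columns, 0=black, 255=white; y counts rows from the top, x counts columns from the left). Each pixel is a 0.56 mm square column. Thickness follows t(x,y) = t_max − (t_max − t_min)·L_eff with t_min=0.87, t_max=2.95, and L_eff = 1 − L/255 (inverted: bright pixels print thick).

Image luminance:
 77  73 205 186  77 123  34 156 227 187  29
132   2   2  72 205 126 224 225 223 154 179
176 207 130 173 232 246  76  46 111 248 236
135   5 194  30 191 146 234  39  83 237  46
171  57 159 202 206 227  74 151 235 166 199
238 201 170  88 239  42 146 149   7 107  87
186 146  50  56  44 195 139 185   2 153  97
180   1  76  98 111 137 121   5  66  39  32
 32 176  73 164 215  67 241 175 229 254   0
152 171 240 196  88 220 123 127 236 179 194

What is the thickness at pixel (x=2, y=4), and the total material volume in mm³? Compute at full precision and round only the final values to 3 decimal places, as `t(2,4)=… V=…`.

t(2,4)=2.167 V=68.716

span = t_max - t_min = 2.95 - 0.87 = 2.080
L(2,4) = 159, L_eff = 1 - 159/255 = 0.376471 (inverted)
t(2,4) = 2.95 - 2.080·0.376471 = 2.167
Σt over all 10·11 pixels = 2793799/12750 ≈ 219.1214902
V = pitch²·Σt = 0.56²·2793799/12750 = 68.716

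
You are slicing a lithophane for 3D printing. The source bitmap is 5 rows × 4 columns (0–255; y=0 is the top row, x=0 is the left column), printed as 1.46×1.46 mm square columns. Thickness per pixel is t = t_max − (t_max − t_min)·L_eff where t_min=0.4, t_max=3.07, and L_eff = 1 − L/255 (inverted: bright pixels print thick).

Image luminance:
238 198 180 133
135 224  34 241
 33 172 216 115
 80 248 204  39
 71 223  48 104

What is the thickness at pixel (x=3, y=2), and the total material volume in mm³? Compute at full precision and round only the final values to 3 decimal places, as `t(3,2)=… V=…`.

span = t_max - t_min = 3.07 - 0.4 = 2.670
L(3,2) = 115, L_eff = 1 - 115/255 = 0.549020 (inverted)
t(3,2) = 3.07 - 2.670·0.549020 = 1.604
Σt over all 5·4 pixels = 82326/2125 ≈ 38.7416471
V = pitch²·Σt = 1.46²·82326/2125 = 82.582

t(3,2)=1.604 V=82.582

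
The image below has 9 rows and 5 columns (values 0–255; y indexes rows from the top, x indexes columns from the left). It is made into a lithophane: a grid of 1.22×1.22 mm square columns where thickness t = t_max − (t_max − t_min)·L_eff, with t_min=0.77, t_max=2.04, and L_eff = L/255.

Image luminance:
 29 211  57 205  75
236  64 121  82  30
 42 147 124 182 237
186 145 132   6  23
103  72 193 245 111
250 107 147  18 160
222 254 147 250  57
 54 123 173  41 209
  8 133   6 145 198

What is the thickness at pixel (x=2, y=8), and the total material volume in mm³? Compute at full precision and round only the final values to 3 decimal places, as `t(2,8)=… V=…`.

t(2,8)=2.010 V=93.937

span = t_max - t_min = 2.04 - 0.77 = 1.270
L(2,8) = 6, L_eff = 6/255 = 0.023529
t(2,8) = 2.04 - 1.270·0.023529 = 2.010
Σt over all 9·5 pixels = 26823/425 ≈ 63.1129412
V = pitch²·Σt = 1.22²·26823/425 = 93.937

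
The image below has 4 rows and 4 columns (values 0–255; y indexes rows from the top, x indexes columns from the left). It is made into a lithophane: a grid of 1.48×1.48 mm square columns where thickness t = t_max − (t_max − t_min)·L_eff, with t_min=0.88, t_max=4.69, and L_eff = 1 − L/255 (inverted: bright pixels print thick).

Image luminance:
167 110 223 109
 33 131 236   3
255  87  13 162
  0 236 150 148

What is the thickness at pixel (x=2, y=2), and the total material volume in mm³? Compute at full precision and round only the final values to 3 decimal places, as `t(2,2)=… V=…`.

span = t_max - t_min = 4.69 - 0.88 = 3.810
L(2,2) = 13, L_eff = 1 - 13/255 = 0.949020 (inverted)
t(2,2) = 4.69 - 3.810·0.949020 = 1.074
Σt over all 4·4 pixels = 381681/8500 ≈ 44.9036471
V = pitch²·Σt = 1.48²·381681/8500 = 98.357

t(2,2)=1.074 V=98.357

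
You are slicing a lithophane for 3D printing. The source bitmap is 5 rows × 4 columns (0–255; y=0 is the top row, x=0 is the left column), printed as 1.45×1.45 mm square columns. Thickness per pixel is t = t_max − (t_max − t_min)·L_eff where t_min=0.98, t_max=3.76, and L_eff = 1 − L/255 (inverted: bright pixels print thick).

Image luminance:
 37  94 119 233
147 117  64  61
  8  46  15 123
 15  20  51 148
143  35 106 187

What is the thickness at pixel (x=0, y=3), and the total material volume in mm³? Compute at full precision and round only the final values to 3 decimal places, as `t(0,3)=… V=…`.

t(0,3)=1.144 V=81.757

span = t_max - t_min = 3.76 - 0.98 = 2.780
L(0,3) = 15, L_eff = 1 - 15/255 = 0.941176 (inverted)
t(0,3) = 3.76 - 2.780·0.941176 = 1.144
Σt over all 5·4 pixels = 495791/12750 ≈ 38.8855686
V = pitch²·Σt = 1.45²·495791/12750 = 81.757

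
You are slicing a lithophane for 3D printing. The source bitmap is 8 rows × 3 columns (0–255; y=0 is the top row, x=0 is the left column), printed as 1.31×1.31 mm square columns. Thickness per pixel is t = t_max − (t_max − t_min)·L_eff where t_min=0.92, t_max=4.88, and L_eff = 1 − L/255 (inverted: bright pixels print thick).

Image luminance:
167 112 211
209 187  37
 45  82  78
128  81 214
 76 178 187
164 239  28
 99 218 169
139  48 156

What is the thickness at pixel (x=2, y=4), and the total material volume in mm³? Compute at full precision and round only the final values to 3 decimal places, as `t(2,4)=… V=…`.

t(2,4)=3.824 V=124.557

span = t_max - t_min = 4.88 - 0.92 = 3.960
L(2,4) = 187, L_eff = 1 - 187/255 = 0.266667 (inverted)
t(2,4) = 4.88 - 3.960·0.266667 = 3.824
Σt over all 8·3 pixels = 154236/2125 ≈ 72.5816471
V = pitch²·Σt = 1.31²·154236/2125 = 124.557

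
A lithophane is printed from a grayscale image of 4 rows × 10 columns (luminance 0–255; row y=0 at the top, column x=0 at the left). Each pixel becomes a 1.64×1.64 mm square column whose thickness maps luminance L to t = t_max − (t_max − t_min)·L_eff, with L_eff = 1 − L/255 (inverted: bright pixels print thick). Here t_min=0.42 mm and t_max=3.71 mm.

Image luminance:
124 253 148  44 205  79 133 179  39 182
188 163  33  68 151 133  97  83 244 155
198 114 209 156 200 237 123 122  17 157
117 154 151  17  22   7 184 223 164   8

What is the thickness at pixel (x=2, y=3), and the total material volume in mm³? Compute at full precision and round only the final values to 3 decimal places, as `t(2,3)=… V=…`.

t(2,3)=2.368 V=228.442

span = t_max - t_min = 3.71 - 0.42 = 3.290
L(2,3) = 151, L_eff = 1 - 151/255 = 0.407843 (inverted)
t(2,3) = 3.71 - 3.290·0.407843 = 2.368
Σt over all 4·10 pixels = 2165849/25500 ≈ 84.9352549
V = pitch²·Σt = 1.64²·2165849/25500 = 228.442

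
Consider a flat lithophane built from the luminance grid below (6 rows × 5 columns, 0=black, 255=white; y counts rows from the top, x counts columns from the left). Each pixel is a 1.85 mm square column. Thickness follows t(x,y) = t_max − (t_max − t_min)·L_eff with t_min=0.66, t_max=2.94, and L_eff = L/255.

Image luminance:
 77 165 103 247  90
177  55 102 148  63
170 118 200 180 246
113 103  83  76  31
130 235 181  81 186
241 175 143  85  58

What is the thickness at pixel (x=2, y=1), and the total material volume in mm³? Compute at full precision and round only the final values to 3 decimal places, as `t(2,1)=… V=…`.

t(2,1)=2.028 V=177.563

span = t_max - t_min = 2.94 - 0.66 = 2.280
L(2,1) = 102, L_eff = 102/255 = 0.400000
t(2,1) = 2.94 - 2.280·0.400000 = 2.028
Σt over all 6·5 pixels = 110247/2125 ≈ 51.8809412
V = pitch²·Σt = 1.85²·110247/2125 = 177.563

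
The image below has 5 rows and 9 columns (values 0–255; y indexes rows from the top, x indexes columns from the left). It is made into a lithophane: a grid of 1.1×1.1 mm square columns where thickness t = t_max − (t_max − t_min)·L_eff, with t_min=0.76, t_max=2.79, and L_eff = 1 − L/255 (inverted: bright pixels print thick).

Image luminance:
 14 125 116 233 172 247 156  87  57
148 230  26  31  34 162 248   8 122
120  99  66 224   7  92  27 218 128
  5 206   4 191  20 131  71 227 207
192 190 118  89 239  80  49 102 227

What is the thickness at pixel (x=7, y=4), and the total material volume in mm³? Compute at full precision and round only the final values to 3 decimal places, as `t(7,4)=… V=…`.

t(7,4)=1.572 V=94.794

span = t_max - t_min = 2.79 - 0.76 = 2.030
L(7,4) = 102, L_eff = 1 - 102/255 = 0.600000 (inverted)
t(7,4) = 2.79 - 2.030·0.600000 = 1.572
Σt over all 5·9 pixels = 399547/5100 ≈ 78.3425490
V = pitch²·Σt = 1.1²·399547/5100 = 94.794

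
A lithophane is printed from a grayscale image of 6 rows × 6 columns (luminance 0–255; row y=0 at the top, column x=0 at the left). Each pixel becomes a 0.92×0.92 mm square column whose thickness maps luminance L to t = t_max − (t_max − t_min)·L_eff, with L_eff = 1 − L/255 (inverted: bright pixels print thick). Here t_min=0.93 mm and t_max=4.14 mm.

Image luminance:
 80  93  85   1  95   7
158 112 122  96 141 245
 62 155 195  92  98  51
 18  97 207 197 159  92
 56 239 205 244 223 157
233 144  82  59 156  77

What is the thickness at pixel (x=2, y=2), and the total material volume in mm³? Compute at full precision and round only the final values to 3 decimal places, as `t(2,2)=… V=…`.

span = t_max - t_min = 4.14 - 0.93 = 3.210
L(2,2) = 195, L_eff = 1 - 195/255 = 0.235294 (inverted)
t(2,2) = 4.14 - 3.210·0.235294 = 3.385
Σt over all 6·6 pixels = 769611/8500 ≈ 90.5424706
V = pitch²·Σt = 0.92²·769611/8500 = 76.635

t(2,2)=3.385 V=76.635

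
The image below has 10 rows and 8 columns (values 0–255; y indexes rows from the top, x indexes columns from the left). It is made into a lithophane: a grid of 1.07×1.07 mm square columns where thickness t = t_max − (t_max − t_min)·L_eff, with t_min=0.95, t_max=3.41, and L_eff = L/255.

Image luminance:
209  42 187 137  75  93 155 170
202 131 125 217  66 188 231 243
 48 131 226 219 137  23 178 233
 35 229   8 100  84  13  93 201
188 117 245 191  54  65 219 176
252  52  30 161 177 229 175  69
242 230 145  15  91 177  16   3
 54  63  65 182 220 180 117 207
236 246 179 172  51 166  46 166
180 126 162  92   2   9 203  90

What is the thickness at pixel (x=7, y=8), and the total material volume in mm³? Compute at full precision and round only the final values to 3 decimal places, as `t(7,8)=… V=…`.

t(7,8)=1.809 V=191.254

span = t_max - t_min = 3.41 - 0.95 = 2.460
L(7,8) = 166, L_eff = 166/255 = 0.650980
t(7,8) = 3.41 - 2.460·0.650980 = 1.809
Σt over all 10·8 pixels = 354979/2125 ≈ 167.0489412
V = pitch²·Σt = 1.07²·354979/2125 = 191.254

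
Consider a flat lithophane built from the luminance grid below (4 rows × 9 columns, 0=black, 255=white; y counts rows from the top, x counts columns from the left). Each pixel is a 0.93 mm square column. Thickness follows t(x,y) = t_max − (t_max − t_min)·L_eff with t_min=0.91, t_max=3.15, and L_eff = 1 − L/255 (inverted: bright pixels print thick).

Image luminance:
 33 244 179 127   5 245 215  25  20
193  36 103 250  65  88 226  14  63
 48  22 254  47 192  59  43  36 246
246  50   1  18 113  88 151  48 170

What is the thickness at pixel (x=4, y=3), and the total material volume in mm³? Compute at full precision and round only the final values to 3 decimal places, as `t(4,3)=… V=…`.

span = t_max - t_min = 3.15 - 0.91 = 2.240
L(4,3) = 113, L_eff = 1 - 113/255 = 0.556863 (inverted)
t(4,3) = 3.15 - 2.240·0.556863 = 1.903
Σt over all 4·9 pixels = 143591/2125 ≈ 67.5722353
V = pitch²·Σt = 0.93²·143591/2125 = 58.443

t(4,3)=1.903 V=58.443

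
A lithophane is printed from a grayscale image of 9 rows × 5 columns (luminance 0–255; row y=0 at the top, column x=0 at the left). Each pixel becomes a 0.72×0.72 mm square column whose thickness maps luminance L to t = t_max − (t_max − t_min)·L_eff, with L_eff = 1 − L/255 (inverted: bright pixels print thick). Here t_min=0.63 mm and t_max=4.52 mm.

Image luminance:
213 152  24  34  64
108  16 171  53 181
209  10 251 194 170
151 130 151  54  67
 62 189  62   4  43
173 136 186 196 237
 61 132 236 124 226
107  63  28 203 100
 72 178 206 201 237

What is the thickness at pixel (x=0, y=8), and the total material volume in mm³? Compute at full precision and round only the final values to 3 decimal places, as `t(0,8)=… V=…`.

span = t_max - t_min = 4.52 - 0.63 = 3.890
L(0,8) = 72, L_eff = 1 - 72/255 = 0.717647 (inverted)
t(0,8) = 4.52 - 3.890·0.717647 = 1.728
Σt over all 9·5 pixels = 117.82
V = pitch²·Σt = 0.72²·117.82 = 61.078

t(0,8)=1.728 V=61.078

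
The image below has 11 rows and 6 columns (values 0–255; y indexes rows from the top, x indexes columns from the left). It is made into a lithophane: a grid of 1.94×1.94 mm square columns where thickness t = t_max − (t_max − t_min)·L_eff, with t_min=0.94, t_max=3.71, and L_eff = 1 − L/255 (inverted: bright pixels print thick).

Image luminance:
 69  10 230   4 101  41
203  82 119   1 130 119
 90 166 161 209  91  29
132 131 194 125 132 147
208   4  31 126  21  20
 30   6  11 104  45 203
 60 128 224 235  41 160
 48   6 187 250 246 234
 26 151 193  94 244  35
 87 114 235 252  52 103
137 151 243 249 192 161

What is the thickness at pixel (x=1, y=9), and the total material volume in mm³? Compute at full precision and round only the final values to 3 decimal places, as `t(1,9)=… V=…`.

span = t_max - t_min = 3.71 - 0.94 = 2.770
L(1,9) = 114, L_eff = 1 - 114/255 = 0.552941 (inverted)
t(1,9) = 3.71 - 2.770·0.552941 = 2.178
Σt over all 11·6 pixels = 3815471/25500 ≈ 149.6263137
V = pitch²·Σt = 1.94²·3815471/25500 = 563.134

t(1,9)=2.178 V=563.134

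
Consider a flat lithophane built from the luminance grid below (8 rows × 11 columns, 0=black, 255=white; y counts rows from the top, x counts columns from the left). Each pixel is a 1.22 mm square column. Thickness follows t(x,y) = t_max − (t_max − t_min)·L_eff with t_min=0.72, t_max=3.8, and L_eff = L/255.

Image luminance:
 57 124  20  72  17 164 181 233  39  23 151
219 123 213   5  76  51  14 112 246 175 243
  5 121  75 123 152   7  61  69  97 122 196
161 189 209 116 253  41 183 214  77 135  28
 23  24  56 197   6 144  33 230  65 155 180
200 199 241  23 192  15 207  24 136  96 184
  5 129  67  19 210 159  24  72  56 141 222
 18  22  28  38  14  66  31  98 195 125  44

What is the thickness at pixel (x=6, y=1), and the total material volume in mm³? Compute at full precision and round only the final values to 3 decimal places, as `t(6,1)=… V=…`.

span = t_max - t_min = 3.8 - 0.72 = 3.080
L(6,1) = 14, L_eff = 14/255 = 0.054902
t(6,1) = 3.8 - 3.080·0.054902 = 3.631
Σt over all 8·11 pixels = 16379/75 ≈ 218.3866667
V = pitch²·Σt = 1.22²·16379/75 = 325.047

t(6,1)=3.631 V=325.047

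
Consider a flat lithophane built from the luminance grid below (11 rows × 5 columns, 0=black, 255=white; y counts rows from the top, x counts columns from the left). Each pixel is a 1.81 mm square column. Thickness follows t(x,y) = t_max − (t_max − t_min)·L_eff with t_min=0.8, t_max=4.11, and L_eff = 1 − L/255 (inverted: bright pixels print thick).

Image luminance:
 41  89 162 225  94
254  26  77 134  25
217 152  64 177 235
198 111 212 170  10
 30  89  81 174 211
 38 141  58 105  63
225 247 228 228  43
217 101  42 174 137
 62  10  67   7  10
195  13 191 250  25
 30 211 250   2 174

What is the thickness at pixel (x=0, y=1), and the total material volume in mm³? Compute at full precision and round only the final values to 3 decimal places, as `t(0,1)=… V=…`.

span = t_max - t_min = 4.11 - 0.8 = 3.310
L(0,1) = 254, L_eff = 1 - 254/255 = 0.003922 (inverted)
t(0,1) = 4.11 - 3.310·0.003922 = 4.097
Σt over all 11·5 pixels = 1686731/12750 ≈ 132.2926275
V = pitch²·Σt = 1.81²·1686731/12750 = 433.404

t(0,1)=4.097 V=433.404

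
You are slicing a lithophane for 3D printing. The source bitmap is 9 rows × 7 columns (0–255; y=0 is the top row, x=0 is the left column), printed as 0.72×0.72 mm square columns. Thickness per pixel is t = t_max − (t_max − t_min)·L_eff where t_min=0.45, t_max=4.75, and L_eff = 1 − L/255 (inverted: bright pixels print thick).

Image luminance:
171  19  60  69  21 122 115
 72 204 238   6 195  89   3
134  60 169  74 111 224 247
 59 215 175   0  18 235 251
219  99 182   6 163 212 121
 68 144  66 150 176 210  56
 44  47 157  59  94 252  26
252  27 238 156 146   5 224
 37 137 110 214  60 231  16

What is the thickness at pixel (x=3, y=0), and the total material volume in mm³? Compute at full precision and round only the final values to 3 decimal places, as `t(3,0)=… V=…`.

t(3,0)=1.614 V=82.532

span = t_max - t_min = 4.75 - 0.45 = 4.300
L(3,0) = 69, L_eff = 1 - 69/255 = 0.729412 (inverted)
t(3,0) = 4.75 - 4.300·0.729412 = 1.614
Σt over all 9·7 pixels = 162389/1020 ≈ 159.2049020
V = pitch²·Σt = 0.72²·162389/1020 = 82.532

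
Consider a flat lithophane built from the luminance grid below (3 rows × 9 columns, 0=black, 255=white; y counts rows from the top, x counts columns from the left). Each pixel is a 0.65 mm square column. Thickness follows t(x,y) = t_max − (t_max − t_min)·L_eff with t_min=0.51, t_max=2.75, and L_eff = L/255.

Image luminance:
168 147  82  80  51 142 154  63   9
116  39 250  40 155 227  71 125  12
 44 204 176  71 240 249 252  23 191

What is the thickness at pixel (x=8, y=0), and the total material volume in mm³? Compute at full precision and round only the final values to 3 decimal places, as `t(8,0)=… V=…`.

t(8,0)=2.671 V=18.822

span = t_max - t_min = 2.75 - 0.51 = 2.240
L(8,0) = 9, L_eff = 9/255 = 0.035294
t(8,0) = 2.75 - 2.240·0.035294 = 2.671
Σt over all 3·9 pixels = 378677/8500 ≈ 44.5502353
V = pitch²·Σt = 0.65²·378677/8500 = 18.822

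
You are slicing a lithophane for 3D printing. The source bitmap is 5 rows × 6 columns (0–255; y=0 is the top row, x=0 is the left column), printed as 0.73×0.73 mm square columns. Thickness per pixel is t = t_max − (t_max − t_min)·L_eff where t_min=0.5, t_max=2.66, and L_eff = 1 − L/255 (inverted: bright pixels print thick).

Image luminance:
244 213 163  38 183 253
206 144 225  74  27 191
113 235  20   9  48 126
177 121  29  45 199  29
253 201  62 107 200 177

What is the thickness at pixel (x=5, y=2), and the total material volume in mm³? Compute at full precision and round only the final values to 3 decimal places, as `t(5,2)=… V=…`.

span = t_max - t_min = 2.66 - 0.5 = 2.160
L(5,2) = 126, L_eff = 1 - 126/255 = 0.505882 (inverted)
t(5,2) = 2.66 - 2.160·0.505882 = 1.567
Σt over all 5·6 pixels = 105891/2125 ≈ 49.8310588
V = pitch²·Σt = 0.73²·105891/2125 = 26.555

t(5,2)=1.567 V=26.555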